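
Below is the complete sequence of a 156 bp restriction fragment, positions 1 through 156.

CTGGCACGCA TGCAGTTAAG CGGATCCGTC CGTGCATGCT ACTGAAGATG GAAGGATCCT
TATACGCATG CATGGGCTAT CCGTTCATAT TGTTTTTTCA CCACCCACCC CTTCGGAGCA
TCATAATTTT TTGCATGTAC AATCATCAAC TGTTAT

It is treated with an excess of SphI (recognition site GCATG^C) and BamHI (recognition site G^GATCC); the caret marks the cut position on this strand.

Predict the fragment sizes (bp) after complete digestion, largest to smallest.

SphI sites (GCATGC) start at positions 8, 34, 66.
SphI cuts after base 5 of each site (before the last base), so after positions 12, 38, 70.
BamHI sites (GGATCC) start at positions 22, 54.
BamHI cuts after the first base of each site, so after positions 22, 54.
Combined cut positions: 12, 22, 38, 54, 70.
Linear molecule, 5 cuts → 6 fragments:
  1–12 → 12 bp
  13–22 → 10 bp
  23–38 → 16 bp
  39–54 → 16 bp
  55–70 → 16 bp
  71–156 → 86 bp
Sorted largest to smallest: 86, 16, 16, 16, 12, 10 bp.

86, 16, 16, 16, 12, 10 bp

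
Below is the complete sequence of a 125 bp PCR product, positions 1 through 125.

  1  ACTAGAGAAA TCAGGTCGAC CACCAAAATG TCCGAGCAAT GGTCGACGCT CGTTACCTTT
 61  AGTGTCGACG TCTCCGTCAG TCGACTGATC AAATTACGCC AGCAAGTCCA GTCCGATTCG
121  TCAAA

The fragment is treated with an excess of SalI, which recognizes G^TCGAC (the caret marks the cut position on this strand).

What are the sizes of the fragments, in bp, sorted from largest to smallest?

45, 27, 22, 16, 15 bp

SalI sites (GTCGAC) start at positions 15, 42, 64, 80.
SalI cuts after the first base of each site, so after positions 15, 42, 64, 80.
Linear molecule, 4 cuts → 5 fragments:
  1–15 → 15 bp
  16–42 → 27 bp
  43–64 → 22 bp
  65–80 → 16 bp
  81–125 → 45 bp
Sorted largest to smallest: 45, 27, 22, 16, 15 bp.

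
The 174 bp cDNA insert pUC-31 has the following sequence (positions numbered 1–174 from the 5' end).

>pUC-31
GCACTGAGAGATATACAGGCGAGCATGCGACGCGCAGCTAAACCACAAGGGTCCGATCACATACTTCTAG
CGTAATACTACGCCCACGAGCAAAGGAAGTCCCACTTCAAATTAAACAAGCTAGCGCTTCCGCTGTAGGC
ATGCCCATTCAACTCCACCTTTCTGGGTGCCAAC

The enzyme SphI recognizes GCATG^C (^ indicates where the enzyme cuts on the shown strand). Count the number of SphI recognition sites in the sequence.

2

GCATGC occurs starting at positions 23, 139.
SphI cuts at 2 sites.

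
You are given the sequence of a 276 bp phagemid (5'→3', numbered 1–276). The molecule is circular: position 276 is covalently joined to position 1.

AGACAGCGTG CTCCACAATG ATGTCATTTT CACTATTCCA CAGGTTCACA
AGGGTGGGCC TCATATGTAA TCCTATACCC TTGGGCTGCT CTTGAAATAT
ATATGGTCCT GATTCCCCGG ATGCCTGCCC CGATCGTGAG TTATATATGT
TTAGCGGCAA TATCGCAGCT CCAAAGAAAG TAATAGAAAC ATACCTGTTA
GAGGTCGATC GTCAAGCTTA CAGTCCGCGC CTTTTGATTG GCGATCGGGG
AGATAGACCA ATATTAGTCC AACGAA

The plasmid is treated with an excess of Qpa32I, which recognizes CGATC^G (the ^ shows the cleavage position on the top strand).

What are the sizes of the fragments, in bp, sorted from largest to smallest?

Qpa32I sites (CGATCG) start at positions 131, 206, 242.
Qpa32I cuts after base 5 of each site (before the last base), so after positions 135, 210, 246.
Circular molecule, 3 cuts → 3 fragments:
  136–210 → 75 bp
  211–246 → 36 bp
  247–276 then 1–135 → 30 + 135 = 165 bp
Sorted largest to smallest: 165, 75, 36 bp.

165, 75, 36 bp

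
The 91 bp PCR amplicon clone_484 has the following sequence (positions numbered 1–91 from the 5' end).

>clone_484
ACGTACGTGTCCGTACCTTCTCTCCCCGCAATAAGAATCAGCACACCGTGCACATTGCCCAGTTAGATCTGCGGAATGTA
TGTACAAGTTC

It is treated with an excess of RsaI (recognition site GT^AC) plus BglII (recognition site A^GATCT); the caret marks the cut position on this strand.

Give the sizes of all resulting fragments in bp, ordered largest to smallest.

51, 18, 10, 8, 4 bp

RsaI sites (GTAC) start at positions 3, 13, 82.
RsaI cuts after base 2 of each site, so after positions 4, 14, 83.
The BglII site (AGATCT) starts at position 65.
BglII cuts after the first base of each site, so after position 65.
Combined cut positions: 4, 14, 65, 83.
Linear molecule, 4 cuts → 5 fragments:
  1–4 → 4 bp
  5–14 → 10 bp
  15–65 → 51 bp
  66–83 → 18 bp
  84–91 → 8 bp
Sorted largest to smallest: 51, 18, 10, 8, 4 bp.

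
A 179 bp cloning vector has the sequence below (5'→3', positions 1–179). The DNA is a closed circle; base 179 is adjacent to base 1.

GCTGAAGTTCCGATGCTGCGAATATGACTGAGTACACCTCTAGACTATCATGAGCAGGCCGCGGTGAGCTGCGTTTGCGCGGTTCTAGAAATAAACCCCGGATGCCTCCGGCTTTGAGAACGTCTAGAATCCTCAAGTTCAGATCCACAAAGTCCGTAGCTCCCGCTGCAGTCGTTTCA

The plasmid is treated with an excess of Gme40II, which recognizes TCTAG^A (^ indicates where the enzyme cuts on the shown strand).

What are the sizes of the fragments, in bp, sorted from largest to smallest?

95, 45, 39 bp

Gme40II sites (TCTAGA) start at positions 39, 84, 123.
Gme40II cuts after base 5 of each site (before the last base), so after positions 43, 88, 127.
Circular molecule, 3 cuts → 3 fragments:
  44–88 → 45 bp
  89–127 → 39 bp
  128–179 then 1–43 → 52 + 43 = 95 bp
Sorted largest to smallest: 95, 45, 39 bp.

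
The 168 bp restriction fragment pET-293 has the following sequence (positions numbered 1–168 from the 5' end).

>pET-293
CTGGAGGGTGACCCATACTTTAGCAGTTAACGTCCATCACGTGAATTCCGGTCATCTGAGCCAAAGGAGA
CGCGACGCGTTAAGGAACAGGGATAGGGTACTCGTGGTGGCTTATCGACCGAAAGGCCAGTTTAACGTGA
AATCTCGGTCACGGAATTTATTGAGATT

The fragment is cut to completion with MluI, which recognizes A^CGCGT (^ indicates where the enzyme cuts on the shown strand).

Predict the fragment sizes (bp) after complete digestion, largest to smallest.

93, 75 bp

The MluI site (ACGCGT) starts at position 75.
MluI cuts after the first base of each site, so after position 75.
Linear molecule, 1 cut → 2 fragments:
  1–75 → 75 bp
  76–168 → 93 bp
Sorted largest to smallest: 93, 75 bp.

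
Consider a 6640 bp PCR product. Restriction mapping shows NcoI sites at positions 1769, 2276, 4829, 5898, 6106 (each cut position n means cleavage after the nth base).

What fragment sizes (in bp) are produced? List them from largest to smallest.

2553, 1769, 1069, 534, 507, 208 bp

Linear molecule, 5 cuts → 6 fragments:
  1769 − 0 = 1769 bp
  2276 − 1769 = 507 bp
  4829 − 2276 = 2553 bp
  5898 − 4829 = 1069 bp
  6106 − 5898 = 208 bp
  6640 − 6106 = 534 bp
Sorted largest to smallest: 2553, 1769, 1069, 534, 507, 208 bp.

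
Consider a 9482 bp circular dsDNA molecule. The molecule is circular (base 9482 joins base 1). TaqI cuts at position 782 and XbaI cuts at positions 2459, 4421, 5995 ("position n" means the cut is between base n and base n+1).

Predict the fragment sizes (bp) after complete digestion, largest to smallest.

4269, 1962, 1677, 1574 bp

Combined cut positions (sorted): 782, 2459, 4421, 5995.
Circular molecule, 4 cuts → 4 fragments:
  2459 − 782 = 1677 bp
  4421 − 2459 = 1962 bp
  5995 − 4421 = 1574 bp
  wrap: 9482 − 5995 + 782 = 4269 bp
Sorted largest to smallest: 4269, 1962, 1677, 1574 bp.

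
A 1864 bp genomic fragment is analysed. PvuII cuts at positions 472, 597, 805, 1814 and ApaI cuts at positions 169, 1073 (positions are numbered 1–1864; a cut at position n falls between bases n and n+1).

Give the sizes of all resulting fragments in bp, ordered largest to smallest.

Combined cut positions (sorted): 169, 472, 597, 805, 1073, 1814.
Linear molecule, 6 cuts → 7 fragments:
  169 − 0 = 169 bp
  472 − 169 = 303 bp
  597 − 472 = 125 bp
  805 − 597 = 208 bp
  1073 − 805 = 268 bp
  1814 − 1073 = 741 bp
  1864 − 1814 = 50 bp
Sorted largest to smallest: 741, 303, 268, 208, 169, 125, 50 bp.

741, 303, 268, 208, 169, 125, 50 bp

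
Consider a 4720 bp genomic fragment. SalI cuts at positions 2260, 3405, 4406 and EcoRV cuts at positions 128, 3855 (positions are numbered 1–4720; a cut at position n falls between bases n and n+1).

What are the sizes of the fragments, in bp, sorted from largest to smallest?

2132, 1145, 551, 450, 314, 128 bp

Combined cut positions (sorted): 128, 2260, 3405, 3855, 4406.
Linear molecule, 5 cuts → 6 fragments:
  128 − 0 = 128 bp
  2260 − 128 = 2132 bp
  3405 − 2260 = 1145 bp
  3855 − 3405 = 450 bp
  4406 − 3855 = 551 bp
  4720 − 4406 = 314 bp
Sorted largest to smallest: 2132, 1145, 551, 450, 314, 128 bp.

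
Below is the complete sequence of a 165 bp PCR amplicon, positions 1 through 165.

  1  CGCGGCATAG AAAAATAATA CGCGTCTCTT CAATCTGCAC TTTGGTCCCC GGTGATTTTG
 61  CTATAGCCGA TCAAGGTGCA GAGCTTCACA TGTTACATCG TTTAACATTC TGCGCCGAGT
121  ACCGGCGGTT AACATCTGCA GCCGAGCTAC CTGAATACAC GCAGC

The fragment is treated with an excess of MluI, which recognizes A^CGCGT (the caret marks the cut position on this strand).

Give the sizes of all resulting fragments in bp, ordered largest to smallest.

The MluI site (ACGCGT) starts at position 20.
MluI cuts after the first base of each site, so after position 20.
Linear molecule, 1 cut → 2 fragments:
  1–20 → 20 bp
  21–165 → 145 bp
Sorted largest to smallest: 145, 20 bp.

145, 20 bp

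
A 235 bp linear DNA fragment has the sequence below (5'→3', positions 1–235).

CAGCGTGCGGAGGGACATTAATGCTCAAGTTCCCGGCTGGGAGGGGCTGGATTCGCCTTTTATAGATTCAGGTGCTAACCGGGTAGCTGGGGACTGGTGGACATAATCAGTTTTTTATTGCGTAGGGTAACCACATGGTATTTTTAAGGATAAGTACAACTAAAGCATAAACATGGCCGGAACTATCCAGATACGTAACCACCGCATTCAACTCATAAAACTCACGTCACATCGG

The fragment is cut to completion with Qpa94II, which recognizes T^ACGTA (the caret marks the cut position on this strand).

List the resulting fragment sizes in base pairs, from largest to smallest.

192, 43 bp

The Qpa94II site (TACGTA) starts at position 192.
Qpa94II cuts after the first base of each site, so after position 192.
Linear molecule, 1 cut → 2 fragments:
  1–192 → 192 bp
  193–235 → 43 bp
Sorted largest to smallest: 192, 43 bp.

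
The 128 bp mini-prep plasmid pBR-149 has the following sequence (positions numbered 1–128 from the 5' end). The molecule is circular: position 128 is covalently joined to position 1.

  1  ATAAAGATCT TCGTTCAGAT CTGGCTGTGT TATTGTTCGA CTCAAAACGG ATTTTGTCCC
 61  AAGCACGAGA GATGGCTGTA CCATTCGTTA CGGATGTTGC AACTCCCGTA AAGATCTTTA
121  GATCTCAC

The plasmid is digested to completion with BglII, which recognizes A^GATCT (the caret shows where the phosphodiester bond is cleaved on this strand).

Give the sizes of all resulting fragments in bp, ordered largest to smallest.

95, 13, 12, 8 bp

BglII sites (AGATCT) start at positions 5, 17, 112, 120.
BglII cuts after the first base of each site, so after positions 5, 17, 112, 120.
Circular molecule, 4 cuts → 4 fragments:
  6–17 → 12 bp
  18–112 → 95 bp
  113–120 → 8 bp
  121–128 then 1–5 → 8 + 5 = 13 bp
Sorted largest to smallest: 95, 13, 12, 8 bp.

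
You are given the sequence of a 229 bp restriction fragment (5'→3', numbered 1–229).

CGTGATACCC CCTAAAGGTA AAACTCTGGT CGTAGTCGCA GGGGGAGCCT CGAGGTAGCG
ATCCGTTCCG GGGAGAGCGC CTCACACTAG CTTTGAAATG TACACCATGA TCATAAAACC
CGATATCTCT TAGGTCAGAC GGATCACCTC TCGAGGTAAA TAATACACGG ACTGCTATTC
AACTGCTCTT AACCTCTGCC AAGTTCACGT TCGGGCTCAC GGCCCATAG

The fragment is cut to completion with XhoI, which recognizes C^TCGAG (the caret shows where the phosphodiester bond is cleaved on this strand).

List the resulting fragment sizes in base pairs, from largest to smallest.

101, 79, 49 bp

XhoI sites (CTCGAG) start at positions 49, 150.
XhoI cuts after the first base of each site, so after positions 49, 150.
Linear molecule, 2 cuts → 3 fragments:
  1–49 → 49 bp
  50–150 → 101 bp
  151–229 → 79 bp
Sorted largest to smallest: 101, 79, 49 bp.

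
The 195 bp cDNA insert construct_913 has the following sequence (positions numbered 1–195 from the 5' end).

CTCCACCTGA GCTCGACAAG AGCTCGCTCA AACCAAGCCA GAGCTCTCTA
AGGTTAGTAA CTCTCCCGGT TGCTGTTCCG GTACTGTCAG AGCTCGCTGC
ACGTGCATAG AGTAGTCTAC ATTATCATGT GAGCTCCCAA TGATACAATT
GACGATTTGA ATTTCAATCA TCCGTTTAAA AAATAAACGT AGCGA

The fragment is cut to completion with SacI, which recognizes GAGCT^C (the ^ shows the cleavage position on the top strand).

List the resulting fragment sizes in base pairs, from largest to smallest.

60, 49, 41, 21, 13, 11 bp

SacI sites (GAGCTC) start at positions 9, 20, 41, 90, 131.
SacI cuts after base 5 of each site (before the last base), so after positions 13, 24, 45, 94, 135.
Linear molecule, 5 cuts → 6 fragments:
  1–13 → 13 bp
  14–24 → 11 bp
  25–45 → 21 bp
  46–94 → 49 bp
  95–135 → 41 bp
  136–195 → 60 bp
Sorted largest to smallest: 60, 49, 41, 21, 13, 11 bp.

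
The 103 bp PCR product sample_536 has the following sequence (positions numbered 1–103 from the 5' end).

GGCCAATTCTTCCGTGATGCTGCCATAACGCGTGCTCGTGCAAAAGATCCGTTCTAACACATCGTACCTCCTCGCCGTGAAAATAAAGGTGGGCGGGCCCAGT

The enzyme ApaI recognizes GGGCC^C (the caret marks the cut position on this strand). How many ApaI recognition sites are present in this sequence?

GGGCCC occurs starting at position 95.
ApaI cuts at 1 site.

1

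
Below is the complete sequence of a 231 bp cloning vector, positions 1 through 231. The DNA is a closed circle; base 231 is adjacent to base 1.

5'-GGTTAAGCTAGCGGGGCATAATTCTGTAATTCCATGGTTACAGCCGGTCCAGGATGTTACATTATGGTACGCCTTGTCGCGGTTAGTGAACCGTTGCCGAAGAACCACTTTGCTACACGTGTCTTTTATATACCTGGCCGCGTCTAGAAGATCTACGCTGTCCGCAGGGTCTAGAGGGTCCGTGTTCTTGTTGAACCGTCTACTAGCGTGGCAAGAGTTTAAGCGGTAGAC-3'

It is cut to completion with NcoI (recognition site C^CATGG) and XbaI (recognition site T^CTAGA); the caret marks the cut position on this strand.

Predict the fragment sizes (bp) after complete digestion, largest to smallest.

111, 93, 27 bp

The NcoI site (CCATGG) starts at position 32.
NcoI cuts after the first base of each site, so after position 32.
XbaI sites (TCTAGA) start at positions 143, 170.
XbaI cuts after the first base of each site, so after positions 143, 170.
Combined cut positions: 32, 143, 170.
Circular molecule, 3 cuts → 3 fragments:
  33–143 → 111 bp
  144–170 → 27 bp
  171–231 then 1–32 → 61 + 32 = 93 bp
Sorted largest to smallest: 111, 93, 27 bp.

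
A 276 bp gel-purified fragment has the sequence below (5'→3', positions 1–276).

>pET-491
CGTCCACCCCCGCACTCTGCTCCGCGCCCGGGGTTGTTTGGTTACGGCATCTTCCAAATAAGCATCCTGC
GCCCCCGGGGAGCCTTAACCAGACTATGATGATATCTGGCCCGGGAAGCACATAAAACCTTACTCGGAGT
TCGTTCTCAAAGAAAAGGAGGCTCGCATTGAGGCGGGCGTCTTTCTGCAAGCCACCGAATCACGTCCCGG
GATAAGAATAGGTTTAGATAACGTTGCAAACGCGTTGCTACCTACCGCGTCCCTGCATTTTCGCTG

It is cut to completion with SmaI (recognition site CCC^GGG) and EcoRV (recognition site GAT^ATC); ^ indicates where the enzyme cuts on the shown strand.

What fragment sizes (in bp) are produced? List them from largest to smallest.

96, 68, 47, 29, 27, 9 bp

SmaI sites (CCCGGG) start at positions 27, 74, 110, 206.
SmaI cuts after base 3 of each site, so after positions 29, 76, 112, 208.
The EcoRV site (GATATC) starts at position 101.
EcoRV cuts after base 3 of each site, so after position 103.
Combined cut positions: 29, 76, 103, 112, 208.
Linear molecule, 5 cuts → 6 fragments:
  1–29 → 29 bp
  30–76 → 47 bp
  77–103 → 27 bp
  104–112 → 9 bp
  113–208 → 96 bp
  209–276 → 68 bp
Sorted largest to smallest: 96, 68, 47, 29, 27, 9 bp.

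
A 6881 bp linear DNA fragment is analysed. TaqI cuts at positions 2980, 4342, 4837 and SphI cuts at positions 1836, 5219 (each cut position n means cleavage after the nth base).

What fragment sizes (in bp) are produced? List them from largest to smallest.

Combined cut positions (sorted): 1836, 2980, 4342, 4837, 5219.
Linear molecule, 5 cuts → 6 fragments:
  1836 − 0 = 1836 bp
  2980 − 1836 = 1144 bp
  4342 − 2980 = 1362 bp
  4837 − 4342 = 495 bp
  5219 − 4837 = 382 bp
  6881 − 5219 = 1662 bp
Sorted largest to smallest: 1836, 1662, 1362, 1144, 495, 382 bp.

1836, 1662, 1362, 1144, 495, 382 bp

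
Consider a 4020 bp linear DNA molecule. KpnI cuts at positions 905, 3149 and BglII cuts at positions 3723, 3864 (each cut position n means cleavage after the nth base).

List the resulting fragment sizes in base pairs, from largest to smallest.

Combined cut positions (sorted): 905, 3149, 3723, 3864.
Linear molecule, 4 cuts → 5 fragments:
  905 − 0 = 905 bp
  3149 − 905 = 2244 bp
  3723 − 3149 = 574 bp
  3864 − 3723 = 141 bp
  4020 − 3864 = 156 bp
Sorted largest to smallest: 2244, 905, 574, 156, 141 bp.

2244, 905, 574, 156, 141 bp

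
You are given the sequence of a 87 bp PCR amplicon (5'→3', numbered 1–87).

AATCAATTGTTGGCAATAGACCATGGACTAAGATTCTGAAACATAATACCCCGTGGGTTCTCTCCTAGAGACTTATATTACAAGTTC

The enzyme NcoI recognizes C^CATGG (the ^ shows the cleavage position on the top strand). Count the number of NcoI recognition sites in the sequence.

1

CCATGG occurs starting at position 21.
NcoI cuts at 1 site.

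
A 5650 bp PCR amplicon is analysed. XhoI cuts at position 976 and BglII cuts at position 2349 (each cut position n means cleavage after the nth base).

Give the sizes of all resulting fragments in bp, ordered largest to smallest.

3301, 1373, 976 bp

Combined cut positions (sorted): 976, 2349.
Linear molecule, 2 cuts → 3 fragments:
  976 − 0 = 976 bp
  2349 − 976 = 1373 bp
  5650 − 2349 = 3301 bp
Sorted largest to smallest: 3301, 1373, 976 bp.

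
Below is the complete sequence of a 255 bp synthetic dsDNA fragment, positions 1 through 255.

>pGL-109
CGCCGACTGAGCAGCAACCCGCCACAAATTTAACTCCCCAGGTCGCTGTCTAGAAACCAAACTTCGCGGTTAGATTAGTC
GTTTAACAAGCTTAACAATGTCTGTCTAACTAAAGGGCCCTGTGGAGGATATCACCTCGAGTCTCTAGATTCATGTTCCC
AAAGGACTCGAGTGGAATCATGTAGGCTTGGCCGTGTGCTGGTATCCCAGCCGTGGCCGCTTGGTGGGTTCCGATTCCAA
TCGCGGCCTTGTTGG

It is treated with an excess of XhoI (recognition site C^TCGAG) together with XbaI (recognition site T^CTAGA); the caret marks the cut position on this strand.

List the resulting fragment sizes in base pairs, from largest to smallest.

88, 87, 49, 23, 8 bp

XhoI sites (CTCGAG) start at positions 136, 167.
XhoI cuts after the first base of each site, so after positions 136, 167.
XbaI sites (TCTAGA) start at positions 49, 144.
XbaI cuts after the first base of each site, so after positions 49, 144.
Combined cut positions: 49, 136, 144, 167.
Linear molecule, 4 cuts → 5 fragments:
  1–49 → 49 bp
  50–136 → 87 bp
  137–144 → 8 bp
  145–167 → 23 bp
  168–255 → 88 bp
Sorted largest to smallest: 88, 87, 49, 23, 8 bp.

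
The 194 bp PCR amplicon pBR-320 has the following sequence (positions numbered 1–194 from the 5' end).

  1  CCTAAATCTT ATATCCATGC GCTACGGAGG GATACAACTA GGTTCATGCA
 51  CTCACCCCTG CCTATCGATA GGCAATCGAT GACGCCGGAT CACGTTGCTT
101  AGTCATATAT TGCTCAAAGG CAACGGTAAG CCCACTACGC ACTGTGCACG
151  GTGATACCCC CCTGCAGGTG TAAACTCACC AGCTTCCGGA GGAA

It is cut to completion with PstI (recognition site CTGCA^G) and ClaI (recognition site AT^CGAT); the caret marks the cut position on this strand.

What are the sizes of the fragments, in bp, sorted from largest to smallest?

90, 65, 28, 11 bp

The PstI site (CTGCAG) starts at position 162.
PstI cuts after base 5 of each site (before the last base), so after position 166.
ClaI sites (ATCGAT) start at positions 64, 75.
ClaI cuts after base 2 of each site, so after positions 65, 76.
Combined cut positions: 65, 76, 166.
Linear molecule, 3 cuts → 4 fragments:
  1–65 → 65 bp
  66–76 → 11 bp
  77–166 → 90 bp
  167–194 → 28 bp
Sorted largest to smallest: 90, 65, 28, 11 bp.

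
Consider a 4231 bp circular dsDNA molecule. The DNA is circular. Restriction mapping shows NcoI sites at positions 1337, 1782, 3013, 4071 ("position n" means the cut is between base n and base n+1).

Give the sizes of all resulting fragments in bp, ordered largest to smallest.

Circular molecule, 4 cuts → 4 fragments:
  1782 − 1337 = 445 bp
  3013 − 1782 = 1231 bp
  4071 − 3013 = 1058 bp
  wrap: 4231 − 4071 + 1337 = 1497 bp
Sorted largest to smallest: 1497, 1231, 1058, 445 bp.

1497, 1231, 1058, 445 bp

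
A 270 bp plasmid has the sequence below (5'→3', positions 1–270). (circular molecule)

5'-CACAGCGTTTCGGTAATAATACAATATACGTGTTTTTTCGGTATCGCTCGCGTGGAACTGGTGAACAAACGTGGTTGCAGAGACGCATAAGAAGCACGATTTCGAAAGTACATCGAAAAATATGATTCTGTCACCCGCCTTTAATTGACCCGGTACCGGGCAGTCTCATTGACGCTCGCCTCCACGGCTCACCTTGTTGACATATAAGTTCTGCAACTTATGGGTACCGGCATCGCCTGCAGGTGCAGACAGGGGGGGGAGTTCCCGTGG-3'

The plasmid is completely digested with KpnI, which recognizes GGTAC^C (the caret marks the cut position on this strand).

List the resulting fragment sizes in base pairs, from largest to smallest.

KpnI sites (GGTACC) start at positions 152, 223.
KpnI cuts after base 5 of each site (before the last base), so after positions 156, 227.
Circular molecule, 2 cuts → 2 fragments:
  157–227 → 71 bp
  228–270 then 1–156 → 43 + 156 = 199 bp
Sorted largest to smallest: 199, 71 bp.

199, 71 bp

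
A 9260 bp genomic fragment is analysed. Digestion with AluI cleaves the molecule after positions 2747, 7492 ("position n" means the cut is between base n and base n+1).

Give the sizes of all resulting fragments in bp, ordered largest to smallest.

Linear molecule, 2 cuts → 3 fragments:
  2747 − 0 = 2747 bp
  7492 − 2747 = 4745 bp
  9260 − 7492 = 1768 bp
Sorted largest to smallest: 4745, 2747, 1768 bp.

4745, 2747, 1768 bp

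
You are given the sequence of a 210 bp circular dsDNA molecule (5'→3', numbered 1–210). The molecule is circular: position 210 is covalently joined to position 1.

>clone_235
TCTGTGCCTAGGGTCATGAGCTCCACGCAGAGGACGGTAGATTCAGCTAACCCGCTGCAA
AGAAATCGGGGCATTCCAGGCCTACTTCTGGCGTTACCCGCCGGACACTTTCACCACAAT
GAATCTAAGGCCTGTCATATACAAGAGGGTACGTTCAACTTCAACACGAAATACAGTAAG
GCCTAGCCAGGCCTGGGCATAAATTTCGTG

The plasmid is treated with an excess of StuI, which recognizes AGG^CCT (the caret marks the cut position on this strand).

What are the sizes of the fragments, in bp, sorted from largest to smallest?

StuI sites (AGGCCT) start at positions 78, 128, 179, 189.
StuI cuts after base 3 of each site, so after positions 80, 130, 181, 191.
Circular molecule, 4 cuts → 4 fragments:
  81–130 → 50 bp
  131–181 → 51 bp
  182–191 → 10 bp
  192–210 then 1–80 → 19 + 80 = 99 bp
Sorted largest to smallest: 99, 51, 50, 10 bp.

99, 51, 50, 10 bp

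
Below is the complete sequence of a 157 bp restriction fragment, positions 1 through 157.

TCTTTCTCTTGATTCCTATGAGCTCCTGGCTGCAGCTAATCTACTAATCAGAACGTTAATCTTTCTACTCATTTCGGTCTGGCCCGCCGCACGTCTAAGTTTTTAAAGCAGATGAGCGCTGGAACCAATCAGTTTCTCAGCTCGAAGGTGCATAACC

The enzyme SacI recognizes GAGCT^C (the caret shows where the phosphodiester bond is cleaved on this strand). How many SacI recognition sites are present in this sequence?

GAGCTC occurs starting at position 20.
SacI cuts at 1 site.

1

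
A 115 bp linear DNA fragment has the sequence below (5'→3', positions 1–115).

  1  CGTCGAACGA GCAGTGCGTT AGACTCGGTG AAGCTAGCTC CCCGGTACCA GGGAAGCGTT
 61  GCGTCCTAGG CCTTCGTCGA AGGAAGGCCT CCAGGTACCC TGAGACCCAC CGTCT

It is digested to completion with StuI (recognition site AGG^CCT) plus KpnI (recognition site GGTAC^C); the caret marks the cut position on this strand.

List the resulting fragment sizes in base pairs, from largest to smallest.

48, 22, 17, 17, 11 bp

StuI sites (AGGCCT) start at positions 68, 85.
StuI cuts after base 3 of each site, so after positions 70, 87.
KpnI sites (GGTACC) start at positions 44, 94.
KpnI cuts after base 5 of each site (before the last base), so after positions 48, 98.
Combined cut positions: 48, 70, 87, 98.
Linear molecule, 4 cuts → 5 fragments:
  1–48 → 48 bp
  49–70 → 22 bp
  71–87 → 17 bp
  88–98 → 11 bp
  99–115 → 17 bp
Sorted largest to smallest: 48, 22, 17, 17, 11 bp.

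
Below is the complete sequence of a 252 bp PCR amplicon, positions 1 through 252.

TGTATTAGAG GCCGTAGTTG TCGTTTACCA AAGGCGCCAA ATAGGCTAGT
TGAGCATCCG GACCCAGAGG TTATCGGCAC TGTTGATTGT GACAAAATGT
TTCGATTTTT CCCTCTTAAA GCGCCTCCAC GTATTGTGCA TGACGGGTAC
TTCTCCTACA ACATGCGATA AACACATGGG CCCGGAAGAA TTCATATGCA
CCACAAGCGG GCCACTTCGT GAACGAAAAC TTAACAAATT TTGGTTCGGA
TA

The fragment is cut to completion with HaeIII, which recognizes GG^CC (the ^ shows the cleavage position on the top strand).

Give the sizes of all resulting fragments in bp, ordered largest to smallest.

HaeIII sites (GGCC) start at positions 10, 179, 210.
HaeIII cuts after base 2 of each site, so after positions 11, 180, 211.
Linear molecule, 3 cuts → 4 fragments:
  1–11 → 11 bp
  12–180 → 169 bp
  181–211 → 31 bp
  212–252 → 41 bp
Sorted largest to smallest: 169, 41, 31, 11 bp.

169, 41, 31, 11 bp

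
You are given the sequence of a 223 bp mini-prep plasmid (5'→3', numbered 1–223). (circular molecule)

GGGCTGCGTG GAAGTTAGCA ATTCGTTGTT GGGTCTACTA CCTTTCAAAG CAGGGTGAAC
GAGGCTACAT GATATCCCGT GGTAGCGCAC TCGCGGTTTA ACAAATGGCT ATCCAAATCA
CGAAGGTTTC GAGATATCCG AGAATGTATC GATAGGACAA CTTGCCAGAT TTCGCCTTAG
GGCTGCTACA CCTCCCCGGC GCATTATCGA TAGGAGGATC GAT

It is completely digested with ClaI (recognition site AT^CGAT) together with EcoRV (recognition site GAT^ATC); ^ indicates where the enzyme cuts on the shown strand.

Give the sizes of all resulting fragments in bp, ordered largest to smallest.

77, 62, 58, 14, 12 bp

ClaI sites (ATCGAT) start at positions 148, 206, 218.
ClaI cuts after base 2 of each site, so after positions 149, 207, 219.
EcoRV sites (GATATC) start at positions 71, 133.
EcoRV cuts after base 3 of each site, so after positions 73, 135.
Combined cut positions: 73, 135, 149, 207, 219.
Circular molecule, 5 cuts → 5 fragments:
  74–135 → 62 bp
  136–149 → 14 bp
  150–207 → 58 bp
  208–219 → 12 bp
  220–223 then 1–73 → 4 + 73 = 77 bp
Sorted largest to smallest: 77, 62, 58, 14, 12 bp.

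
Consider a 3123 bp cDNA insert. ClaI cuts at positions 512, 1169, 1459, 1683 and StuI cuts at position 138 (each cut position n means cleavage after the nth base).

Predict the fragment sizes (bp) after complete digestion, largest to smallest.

Combined cut positions (sorted): 138, 512, 1169, 1459, 1683.
Linear molecule, 5 cuts → 6 fragments:
  138 − 0 = 138 bp
  512 − 138 = 374 bp
  1169 − 512 = 657 bp
  1459 − 1169 = 290 bp
  1683 − 1459 = 224 bp
  3123 − 1683 = 1440 bp
Sorted largest to smallest: 1440, 657, 374, 290, 224, 138 bp.

1440, 657, 374, 290, 224, 138 bp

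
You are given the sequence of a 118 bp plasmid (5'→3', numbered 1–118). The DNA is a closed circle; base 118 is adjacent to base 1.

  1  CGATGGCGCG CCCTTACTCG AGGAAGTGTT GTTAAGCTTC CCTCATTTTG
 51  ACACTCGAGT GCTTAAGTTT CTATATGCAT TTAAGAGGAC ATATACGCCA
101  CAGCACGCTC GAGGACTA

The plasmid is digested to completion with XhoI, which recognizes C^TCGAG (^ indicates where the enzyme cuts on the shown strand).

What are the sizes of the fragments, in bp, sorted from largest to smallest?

XhoI sites (CTCGAG) start at positions 17, 54, 108.
XhoI cuts after the first base of each site, so after positions 17, 54, 108.
Circular molecule, 3 cuts → 3 fragments:
  18–54 → 37 bp
  55–108 → 54 bp
  109–118 then 1–17 → 10 + 17 = 27 bp
Sorted largest to smallest: 54, 37, 27 bp.

54, 37, 27 bp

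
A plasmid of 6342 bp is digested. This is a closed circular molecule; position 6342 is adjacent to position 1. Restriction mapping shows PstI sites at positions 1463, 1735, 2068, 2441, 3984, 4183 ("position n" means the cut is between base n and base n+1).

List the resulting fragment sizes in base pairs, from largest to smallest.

3622, 1543, 373, 333, 272, 199 bp

Circular molecule, 6 cuts → 6 fragments:
  1735 − 1463 = 272 bp
  2068 − 1735 = 333 bp
  2441 − 2068 = 373 bp
  3984 − 2441 = 1543 bp
  4183 − 3984 = 199 bp
  wrap: 6342 − 4183 + 1463 = 3622 bp
Sorted largest to smallest: 3622, 1543, 373, 333, 272, 199 bp.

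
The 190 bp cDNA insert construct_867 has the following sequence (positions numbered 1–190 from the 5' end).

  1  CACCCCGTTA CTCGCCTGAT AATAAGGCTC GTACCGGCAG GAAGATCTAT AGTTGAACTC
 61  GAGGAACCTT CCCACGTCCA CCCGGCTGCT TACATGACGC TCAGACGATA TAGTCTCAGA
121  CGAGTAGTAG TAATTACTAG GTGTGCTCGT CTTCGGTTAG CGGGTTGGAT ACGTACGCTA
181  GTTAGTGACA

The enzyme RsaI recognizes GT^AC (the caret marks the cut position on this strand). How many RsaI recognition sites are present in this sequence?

GTAC occurs starting at positions 31, 173.
RsaI cuts at 2 sites.

2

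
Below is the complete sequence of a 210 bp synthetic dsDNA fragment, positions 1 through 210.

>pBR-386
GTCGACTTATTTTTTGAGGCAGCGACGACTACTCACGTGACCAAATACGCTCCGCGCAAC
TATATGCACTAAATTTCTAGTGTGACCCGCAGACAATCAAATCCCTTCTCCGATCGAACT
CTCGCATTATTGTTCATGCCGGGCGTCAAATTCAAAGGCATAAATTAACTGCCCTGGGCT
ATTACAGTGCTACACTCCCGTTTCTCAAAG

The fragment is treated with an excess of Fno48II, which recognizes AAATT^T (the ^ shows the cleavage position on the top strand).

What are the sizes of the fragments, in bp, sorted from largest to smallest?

135, 75 bp

The Fno48II site (AAATTT) starts at position 71.
Fno48II cuts after base 5 of each site (before the last base), so after position 75.
Linear molecule, 1 cut → 2 fragments:
  1–75 → 75 bp
  76–210 → 135 bp
Sorted largest to smallest: 135, 75 bp.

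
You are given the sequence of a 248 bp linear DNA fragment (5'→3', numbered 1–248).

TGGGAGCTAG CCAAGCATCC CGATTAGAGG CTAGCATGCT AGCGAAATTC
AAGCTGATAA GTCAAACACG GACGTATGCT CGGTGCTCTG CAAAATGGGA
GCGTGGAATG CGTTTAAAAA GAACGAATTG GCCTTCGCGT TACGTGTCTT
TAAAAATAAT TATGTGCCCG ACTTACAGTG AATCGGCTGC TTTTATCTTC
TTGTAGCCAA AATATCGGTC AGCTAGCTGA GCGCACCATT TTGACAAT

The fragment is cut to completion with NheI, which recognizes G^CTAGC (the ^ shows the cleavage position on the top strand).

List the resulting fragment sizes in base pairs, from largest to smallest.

NheI sites (GCTAGC) start at positions 6, 30, 38, 222.
NheI cuts after the first base of each site, so after positions 6, 30, 38, 222.
Linear molecule, 4 cuts → 5 fragments:
  1–6 → 6 bp
  7–30 → 24 bp
  31–38 → 8 bp
  39–222 → 184 bp
  223–248 → 26 bp
Sorted largest to smallest: 184, 26, 24, 8, 6 bp.

184, 26, 24, 8, 6 bp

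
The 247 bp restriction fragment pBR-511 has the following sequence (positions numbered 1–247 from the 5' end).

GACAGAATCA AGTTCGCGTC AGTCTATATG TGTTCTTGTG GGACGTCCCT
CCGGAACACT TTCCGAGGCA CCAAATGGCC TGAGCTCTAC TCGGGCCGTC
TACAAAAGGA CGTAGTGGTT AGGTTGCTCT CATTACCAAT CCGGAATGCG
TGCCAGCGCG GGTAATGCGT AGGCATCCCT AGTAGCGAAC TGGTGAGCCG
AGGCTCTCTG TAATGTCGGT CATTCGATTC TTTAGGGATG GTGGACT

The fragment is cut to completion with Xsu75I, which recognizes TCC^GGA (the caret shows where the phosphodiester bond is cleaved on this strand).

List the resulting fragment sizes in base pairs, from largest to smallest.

105, 90, 52 bp

Xsu75I sites (TCCGGA) start at positions 50, 140.
Xsu75I cuts after base 3 of each site, so after positions 52, 142.
Linear molecule, 2 cuts → 3 fragments:
  1–52 → 52 bp
  53–142 → 90 bp
  143–247 → 105 bp
Sorted largest to smallest: 105, 90, 52 bp.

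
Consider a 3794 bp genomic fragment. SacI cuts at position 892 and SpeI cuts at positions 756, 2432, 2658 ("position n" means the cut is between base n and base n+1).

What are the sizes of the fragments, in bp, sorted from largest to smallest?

1540, 1136, 756, 226, 136 bp

Combined cut positions (sorted): 756, 892, 2432, 2658.
Linear molecule, 4 cuts → 5 fragments:
  756 − 0 = 756 bp
  892 − 756 = 136 bp
  2432 − 892 = 1540 bp
  2658 − 2432 = 226 bp
  3794 − 2658 = 1136 bp
Sorted largest to smallest: 1540, 1136, 756, 226, 136 bp.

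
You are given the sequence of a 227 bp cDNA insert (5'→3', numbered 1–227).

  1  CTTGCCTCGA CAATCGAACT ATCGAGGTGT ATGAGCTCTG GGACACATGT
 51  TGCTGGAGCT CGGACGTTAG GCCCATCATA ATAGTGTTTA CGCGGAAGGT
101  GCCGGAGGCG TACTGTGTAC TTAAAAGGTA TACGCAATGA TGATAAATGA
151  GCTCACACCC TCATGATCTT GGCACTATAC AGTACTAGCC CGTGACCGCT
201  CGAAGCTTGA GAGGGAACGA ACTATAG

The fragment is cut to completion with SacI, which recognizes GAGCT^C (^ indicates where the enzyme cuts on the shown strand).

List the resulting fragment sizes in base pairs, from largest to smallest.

SacI sites (GAGCTC) start at positions 33, 56, 149.
SacI cuts after base 5 of each site (before the last base), so after positions 37, 60, 153.
Linear molecule, 3 cuts → 4 fragments:
  1–37 → 37 bp
  38–60 → 23 bp
  61–153 → 93 bp
  154–227 → 74 bp
Sorted largest to smallest: 93, 74, 37, 23 bp.

93, 74, 37, 23 bp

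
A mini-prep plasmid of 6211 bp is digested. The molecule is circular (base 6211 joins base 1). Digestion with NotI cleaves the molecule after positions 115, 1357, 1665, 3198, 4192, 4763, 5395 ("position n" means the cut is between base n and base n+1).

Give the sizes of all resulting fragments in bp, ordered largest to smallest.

Circular molecule, 7 cuts → 7 fragments:
  1357 − 115 = 1242 bp
  1665 − 1357 = 308 bp
  3198 − 1665 = 1533 bp
  4192 − 3198 = 994 bp
  4763 − 4192 = 571 bp
  5395 − 4763 = 632 bp
  wrap: 6211 − 5395 + 115 = 931 bp
Sorted largest to smallest: 1533, 1242, 994, 931, 632, 571, 308 bp.

1533, 1242, 994, 931, 632, 571, 308 bp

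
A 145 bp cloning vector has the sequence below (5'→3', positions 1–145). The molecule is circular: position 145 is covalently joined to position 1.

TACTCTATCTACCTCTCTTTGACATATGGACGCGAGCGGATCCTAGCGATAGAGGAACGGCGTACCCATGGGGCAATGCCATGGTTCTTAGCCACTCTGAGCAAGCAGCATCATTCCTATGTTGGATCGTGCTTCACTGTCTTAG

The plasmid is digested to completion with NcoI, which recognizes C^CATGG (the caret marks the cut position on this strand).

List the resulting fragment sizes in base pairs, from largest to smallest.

NcoI sites (CCATGG) start at positions 66, 79.
NcoI cuts after the first base of each site, so after positions 66, 79.
Circular molecule, 2 cuts → 2 fragments:
  67–79 → 13 bp
  80–145 then 1–66 → 66 + 66 = 132 bp
Sorted largest to smallest: 132, 13 bp.

132, 13 bp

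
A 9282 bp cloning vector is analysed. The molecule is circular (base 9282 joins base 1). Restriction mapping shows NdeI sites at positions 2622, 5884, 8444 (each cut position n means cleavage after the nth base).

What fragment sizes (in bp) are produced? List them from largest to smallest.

3460, 3262, 2560 bp

Circular molecule, 3 cuts → 3 fragments:
  5884 − 2622 = 3262 bp
  8444 − 5884 = 2560 bp
  wrap: 9282 − 8444 + 2622 = 3460 bp
Sorted largest to smallest: 3460, 3262, 2560 bp.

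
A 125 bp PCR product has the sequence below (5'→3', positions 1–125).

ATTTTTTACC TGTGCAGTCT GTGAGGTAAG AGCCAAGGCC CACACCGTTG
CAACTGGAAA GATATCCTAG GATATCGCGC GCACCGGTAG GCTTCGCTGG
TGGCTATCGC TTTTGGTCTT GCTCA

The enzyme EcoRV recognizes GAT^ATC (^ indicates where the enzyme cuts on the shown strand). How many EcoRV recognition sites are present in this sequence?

GATATC occurs starting at positions 61, 71.
EcoRV cuts at 2 sites.

2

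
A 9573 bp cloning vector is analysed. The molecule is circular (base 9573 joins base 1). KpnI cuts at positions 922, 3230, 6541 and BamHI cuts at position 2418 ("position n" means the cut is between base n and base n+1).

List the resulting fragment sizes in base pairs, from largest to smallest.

Combined cut positions (sorted): 922, 2418, 3230, 6541.
Circular molecule, 4 cuts → 4 fragments:
  2418 − 922 = 1496 bp
  3230 − 2418 = 812 bp
  6541 − 3230 = 3311 bp
  wrap: 9573 − 6541 + 922 = 3954 bp
Sorted largest to smallest: 3954, 3311, 1496, 812 bp.

3954, 3311, 1496, 812 bp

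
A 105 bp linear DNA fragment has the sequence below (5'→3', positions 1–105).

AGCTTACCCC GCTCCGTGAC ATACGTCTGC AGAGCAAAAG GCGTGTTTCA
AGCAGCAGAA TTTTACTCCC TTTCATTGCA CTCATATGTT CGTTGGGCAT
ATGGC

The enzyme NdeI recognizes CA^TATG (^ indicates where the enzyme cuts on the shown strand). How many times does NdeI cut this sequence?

CATATG occurs starting at positions 83, 98.
NdeI cuts at 2 sites.

2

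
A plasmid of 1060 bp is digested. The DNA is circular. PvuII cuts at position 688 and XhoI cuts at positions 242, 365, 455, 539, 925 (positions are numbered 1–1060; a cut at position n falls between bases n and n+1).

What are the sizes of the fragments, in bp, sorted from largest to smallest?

Combined cut positions (sorted): 242, 365, 455, 539, 688, 925.
Circular molecule, 6 cuts → 6 fragments:
  365 − 242 = 123 bp
  455 − 365 = 90 bp
  539 − 455 = 84 bp
  688 − 539 = 149 bp
  925 − 688 = 237 bp
  wrap: 1060 − 925 + 242 = 377 bp
Sorted largest to smallest: 377, 237, 149, 123, 90, 84 bp.

377, 237, 149, 123, 90, 84 bp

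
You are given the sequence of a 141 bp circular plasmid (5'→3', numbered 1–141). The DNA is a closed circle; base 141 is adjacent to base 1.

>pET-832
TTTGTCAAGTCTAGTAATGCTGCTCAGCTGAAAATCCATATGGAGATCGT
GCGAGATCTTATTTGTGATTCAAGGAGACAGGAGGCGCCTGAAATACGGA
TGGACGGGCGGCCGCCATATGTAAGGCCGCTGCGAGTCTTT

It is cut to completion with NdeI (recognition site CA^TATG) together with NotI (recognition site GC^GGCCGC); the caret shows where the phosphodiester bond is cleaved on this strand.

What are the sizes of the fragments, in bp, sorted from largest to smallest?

NdeI sites (CATATG) start at positions 37, 116.
NdeI cuts after base 2 of each site, so after positions 38, 117.
The NotI site (GCGGCCGC) starts at position 108.
NotI cuts after base 2 of each site, so after position 109.
Combined cut positions: 38, 109, 117.
Circular molecule, 3 cuts → 3 fragments:
  39–109 → 71 bp
  110–117 → 8 bp
  118–141 then 1–38 → 24 + 38 = 62 bp
Sorted largest to smallest: 71, 62, 8 bp.

71, 62, 8 bp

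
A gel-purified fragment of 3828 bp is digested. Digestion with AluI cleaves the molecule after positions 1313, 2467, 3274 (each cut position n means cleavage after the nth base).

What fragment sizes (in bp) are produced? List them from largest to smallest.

Linear molecule, 3 cuts → 4 fragments:
  1313 − 0 = 1313 bp
  2467 − 1313 = 1154 bp
  3274 − 2467 = 807 bp
  3828 − 3274 = 554 bp
Sorted largest to smallest: 1313, 1154, 807, 554 bp.

1313, 1154, 807, 554 bp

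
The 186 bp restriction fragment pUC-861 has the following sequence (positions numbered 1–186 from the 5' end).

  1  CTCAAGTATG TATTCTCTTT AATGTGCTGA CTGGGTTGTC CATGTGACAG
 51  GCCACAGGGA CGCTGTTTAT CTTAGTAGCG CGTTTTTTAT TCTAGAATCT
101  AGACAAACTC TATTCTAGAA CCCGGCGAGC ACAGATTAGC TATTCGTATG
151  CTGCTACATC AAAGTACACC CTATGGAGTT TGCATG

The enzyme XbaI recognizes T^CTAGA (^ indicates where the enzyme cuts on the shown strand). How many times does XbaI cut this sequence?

TCTAGA occurs starting at positions 91, 98, 114.
XbaI cuts at 3 sites.

3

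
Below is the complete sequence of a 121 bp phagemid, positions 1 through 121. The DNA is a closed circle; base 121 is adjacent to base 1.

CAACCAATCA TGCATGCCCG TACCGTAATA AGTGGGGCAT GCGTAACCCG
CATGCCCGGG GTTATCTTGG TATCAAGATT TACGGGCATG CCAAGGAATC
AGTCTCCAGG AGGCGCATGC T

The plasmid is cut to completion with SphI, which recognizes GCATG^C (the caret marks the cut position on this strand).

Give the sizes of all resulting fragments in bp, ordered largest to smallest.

SphI sites (GCATGC) start at positions 12, 37, 50, 86, 115.
SphI cuts after base 5 of each site (before the last base), so after positions 16, 41, 54, 90, 119.
Circular molecule, 5 cuts → 5 fragments:
  17–41 → 25 bp
  42–54 → 13 bp
  55–90 → 36 bp
  91–119 → 29 bp
  120–121 then 1–16 → 2 + 16 = 18 bp
Sorted largest to smallest: 36, 29, 25, 18, 13 bp.

36, 29, 25, 18, 13 bp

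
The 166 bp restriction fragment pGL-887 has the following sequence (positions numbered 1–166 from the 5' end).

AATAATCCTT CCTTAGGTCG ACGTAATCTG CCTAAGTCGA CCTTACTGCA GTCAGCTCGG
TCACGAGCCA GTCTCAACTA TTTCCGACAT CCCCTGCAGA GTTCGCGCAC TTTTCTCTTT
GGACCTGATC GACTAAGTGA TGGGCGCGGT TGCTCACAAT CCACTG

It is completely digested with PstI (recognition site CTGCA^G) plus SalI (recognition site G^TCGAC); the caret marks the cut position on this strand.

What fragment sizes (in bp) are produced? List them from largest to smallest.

68, 48, 19, 17, 14 bp

PstI sites (CTGCAG) start at positions 46, 94.
PstI cuts after base 5 of each site (before the last base), so after positions 50, 98.
SalI sites (GTCGAC) start at positions 17, 36.
SalI cuts after the first base of each site, so after positions 17, 36.
Combined cut positions: 17, 36, 50, 98.
Linear molecule, 4 cuts → 5 fragments:
  1–17 → 17 bp
  18–36 → 19 bp
  37–50 → 14 bp
  51–98 → 48 bp
  99–166 → 68 bp
Sorted largest to smallest: 68, 48, 19, 17, 14 bp.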